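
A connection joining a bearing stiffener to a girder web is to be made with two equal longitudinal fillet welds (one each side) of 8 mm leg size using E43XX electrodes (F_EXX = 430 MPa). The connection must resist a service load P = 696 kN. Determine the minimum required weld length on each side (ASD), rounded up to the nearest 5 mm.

Throat t_e = 0.707 × 8 = 5.656 mm.
r_n/Ω = (0.6 × 430 × 5.656) / 2.0 = 729.6 N/mm = 0.7296 kN/mm.
L_req = P / (r_n/Ω) = 696 / 0.7296 = 953.9 mm total.
Per side: 953.9 / 2 = 477 mm.
Round up → use L = 480 mm on each side.

L = 480 mm on each side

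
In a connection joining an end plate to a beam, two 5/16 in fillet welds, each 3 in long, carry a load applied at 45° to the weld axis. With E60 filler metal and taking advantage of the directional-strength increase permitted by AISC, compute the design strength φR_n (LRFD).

φR_n ≈ 46.4 kips

E60XX → F_EXX = 60 ksi.
t_e = 0.707 × 0.3125 = 0.2209 in; A_we = 0.2209 × 6 = 1.326 in².
Directional factor: 1.0 + 0.5 sin^1.5(45°) = 1.297.
F_nw = 0.6 × 60 × 1.297 = 46.7 ksi.
φR_n = 0.75 × 46.7 × 1.326 = 46.43 kips.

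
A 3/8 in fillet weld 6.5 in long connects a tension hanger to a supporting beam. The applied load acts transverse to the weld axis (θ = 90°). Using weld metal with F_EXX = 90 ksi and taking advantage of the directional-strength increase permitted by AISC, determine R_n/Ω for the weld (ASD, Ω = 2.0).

R_n/Ω ≈ 69.8 kips

t_e = 0.707 × 0.375 = 0.2651 in; A_we = 0.2651 × 6.5 = 1.723 in².
Directional factor: 1.0 + 0.5 sin^1.5(90°) = 1.5.
F_nw = 0.6 × 90 × 1.5 = 81 ksi.
R_n/Ω = (81 × 1.723) / 2.0 = 69.79 kips.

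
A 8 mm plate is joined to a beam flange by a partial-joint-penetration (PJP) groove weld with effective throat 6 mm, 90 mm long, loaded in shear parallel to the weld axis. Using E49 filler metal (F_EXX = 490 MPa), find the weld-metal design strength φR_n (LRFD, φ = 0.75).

Effective throat (given) t_e = 6 mm.
A_we = 6 × 90 = 540 mm².
F_nw = 0.6 F_EXX = 294 MPa.
φR_n = 0.75 × 294 × 540 × 10⁻³ = 119.1 kN.

φR_n ≈ 119 kN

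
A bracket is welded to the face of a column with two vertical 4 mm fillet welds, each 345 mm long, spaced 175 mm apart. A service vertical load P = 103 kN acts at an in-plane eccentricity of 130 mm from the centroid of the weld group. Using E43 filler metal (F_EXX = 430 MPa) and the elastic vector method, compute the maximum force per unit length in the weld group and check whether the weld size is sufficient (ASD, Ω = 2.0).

f_max ≈ 311 N/mm; adequate

Total weld length L_w = 690 mm. Treat welds as unit-width lines.
Polar moment about centroid: J = 2[d³/12 + d(b/2)²] = 2[345³/12 + 345×87.5²] = 12130000 mm³.
Direct shear f_v = P/L_w = 103×10³ / 690 = 149.3 N/mm (vertical).
Torsion M = P·e = 103×10³ × 130 = 13390000 N·mm.
Critical point at (x, y) = (87.5, 172.5) from centroid. f_tx = M·y/J = 190.5 N/mm; f_ty = M·x/J = 96.61 N/mm.
Resultant f_max = √[f_tx² + (f_v + f_ty)²] = √[190.5² + (149.3 + 96.61)²] = 311 N/mm.
Capacity per unit length: r_n/Ω = (1/2.0) × 0.6 × 430 × (0.707 × 4) = 364.8 N/mm.
311 ≤ 364.8 → adequate.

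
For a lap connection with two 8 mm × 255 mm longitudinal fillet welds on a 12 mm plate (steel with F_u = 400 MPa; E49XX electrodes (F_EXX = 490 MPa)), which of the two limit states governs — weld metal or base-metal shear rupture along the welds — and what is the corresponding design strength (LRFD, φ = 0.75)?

t_e = 0.707 × 8 = 5.656 mm; L = 510 mm.
Weld metal: φR_n = 0.75 × 0.6 × 490 × 5.656 × 510 × 10⁻³ = 636 kN.
Base metal (shear rupture): φR_n = 0.75 × 0.6 × 400 × 12 × 510 × 10⁻³ = 1102 kN.
Governing: weld metal.

φR_n ≈ 636 kN (weld metal governs)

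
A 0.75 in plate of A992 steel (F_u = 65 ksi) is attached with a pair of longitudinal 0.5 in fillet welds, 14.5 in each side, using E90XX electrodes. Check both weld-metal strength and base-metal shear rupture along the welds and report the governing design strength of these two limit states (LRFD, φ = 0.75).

φR_n ≈ 415 kip (weld metal governs)

E90XX → F_EXX = 90 ksi.
t_e = 0.707 × 0.5 = 0.3535 in; L = 29 in.
Weld metal: φR_n = 0.75 × 0.6 × 90 × 0.3535 × 29 = 415.2 kip.
Base metal (shear rupture): φR_n = 0.75 × 0.6 × 65 × 0.75 × 29 = 636.2 kip.
Governing: weld metal.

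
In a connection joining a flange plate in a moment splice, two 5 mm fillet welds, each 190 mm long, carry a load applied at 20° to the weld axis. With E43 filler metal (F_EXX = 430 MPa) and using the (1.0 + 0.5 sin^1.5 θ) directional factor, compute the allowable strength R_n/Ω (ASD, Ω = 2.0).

R_n/Ω ≈ 191 kN

t_e = 0.707 × 5 = 3.535 mm; A_we = 3.535 × 380 = 1343 mm².
Directional factor: 1.0 + 0.5 sin^1.5(20°) = 1.1.
F_nw = 0.6 × 430 × 1.1 = 283.8 MPa.
R_n/Ω = (283.8 × 1343) / 2.0 × 10⁻³ = 190.6 kN.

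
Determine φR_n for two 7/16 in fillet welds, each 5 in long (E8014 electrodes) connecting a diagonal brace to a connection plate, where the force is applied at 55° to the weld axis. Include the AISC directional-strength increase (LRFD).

φR_n ≈ 153 kip

E80XX → F_EXX = 80 ksi.
t_e = 0.707 × 0.4375 = 0.3093 in; A_we = 0.3093 × 10 = 3.093 in².
Directional factor: 1.0 + 0.5 sin^1.5(55°) = 1.371.
F_nw = 0.6 × 80 × 1.371 = 65.79 ksi.
φR_n = 0.75 × 65.79 × 3.093 = 152.6 kip.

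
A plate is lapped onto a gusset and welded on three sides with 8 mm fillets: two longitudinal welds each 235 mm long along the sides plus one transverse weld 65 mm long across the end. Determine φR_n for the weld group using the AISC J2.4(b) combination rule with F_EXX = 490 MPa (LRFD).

t_e = 0.707 × 8 = 5.656 mm.
R_nwl = 0.6 × 490 × 5.656 × 470 × 10⁻³ = 781.5 kN (longitudinal, 2 welds).
R_nwt = 0.6 × 490 × 5.656 × 65 × 10⁻³ = 108.1 kN (transverse, base value).
(i) R_nwl + R_nwt = 889.6 kN; (ii) 0.85 R_nwl + 1.5 R_nwt = 826.4 kN.
R_n = max = 889.6 kN [governs: (i)]; φR_n = 667.2 kN.

φR_n ≈ 667 kN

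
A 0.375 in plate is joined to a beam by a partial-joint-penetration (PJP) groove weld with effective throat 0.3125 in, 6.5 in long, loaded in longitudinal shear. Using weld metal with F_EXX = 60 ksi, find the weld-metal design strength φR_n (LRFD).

Effective throat (given) t_e = 0.3125 in.
A_we = 0.3125 × 6.5 = 2.031 in².
F_nw = 0.6 F_EXX = 36 ksi.
φR_n = 0.75 × 36 × 2.031 = 54.84 kip.

φR_n ≈ 54.8 kip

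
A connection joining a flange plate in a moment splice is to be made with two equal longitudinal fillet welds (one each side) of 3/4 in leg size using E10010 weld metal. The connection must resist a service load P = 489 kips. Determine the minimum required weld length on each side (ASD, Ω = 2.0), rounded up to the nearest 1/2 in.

E100XX → F_EXX = 100 ksi.
Throat t_e = 0.707 × 0.75 = 0.5302 in.
r_n/Ω = (0.6 × 100 × 0.5302) / 2.0 = 15.91 kip/in.
L_req = P / (r_n/Ω) = 489 / 15.91 = 30.74 in total.
Per side: 30.74 / 2 = 15.37 in.
Round up → use L = 15.5 in on each side.

L = 15.5 in on each side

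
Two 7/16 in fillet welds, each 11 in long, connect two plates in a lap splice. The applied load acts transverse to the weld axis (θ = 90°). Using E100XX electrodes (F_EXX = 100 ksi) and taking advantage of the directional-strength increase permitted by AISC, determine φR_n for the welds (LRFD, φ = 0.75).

t_e = 0.707 × 0.4375 = 0.3093 in; A_we = 0.3093 × 22 = 6.805 in².
Directional factor: 1.0 + 0.5 sin^1.5(90°) = 1.5.
F_nw = 0.6 × 100 × 1.5 = 90 ksi.
φR_n = 0.75 × 90 × 6.805 = 459.3 kip.

φR_n ≈ 459 kip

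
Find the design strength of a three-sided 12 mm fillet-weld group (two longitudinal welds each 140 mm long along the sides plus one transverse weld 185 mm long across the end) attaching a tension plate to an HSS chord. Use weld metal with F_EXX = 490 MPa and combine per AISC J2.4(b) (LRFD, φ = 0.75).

t_e = 0.707 × 12 = 8.484 mm.
R_nwl = 0.6 × 490 × 8.484 × 280 × 10⁻³ = 698.4 kN (longitudinal, 2 welds).
R_nwt = 0.6 × 490 × 8.484 × 185 × 10⁻³ = 461.4 kN (transverse, base value).
(i) R_nwl + R_nwt = 1160 kN; (ii) 0.85 R_nwl + 1.5 R_nwt = 1286 kN.
R_n = max = 1286 kN [governs: (ii)]; φR_n = 964.4 kN.

φR_n ≈ 964 kN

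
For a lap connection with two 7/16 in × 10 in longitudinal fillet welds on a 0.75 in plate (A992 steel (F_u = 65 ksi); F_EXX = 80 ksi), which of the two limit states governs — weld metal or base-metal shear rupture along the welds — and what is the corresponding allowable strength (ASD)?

t_e = 0.707 × 0.4375 = 0.3093 in; L = 20 in.
Weld metal: R_n/Ω = (1/2.0) × 0.6 × 80 × 0.3093 × 20 = 148.5 kip.
Base metal (shear rupture): R_n/Ω = (1/2.0) × 0.6 × 65 × 0.75 × 20 = 292.5 kip.
Governing: weld metal.

R_n/Ω ≈ 148 kip (weld metal governs)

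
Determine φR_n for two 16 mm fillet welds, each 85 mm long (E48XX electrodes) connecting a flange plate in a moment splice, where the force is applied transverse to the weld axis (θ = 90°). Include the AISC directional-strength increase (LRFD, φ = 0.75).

E48XX → F_EXX = 480 MPa.
t_e = 0.707 × 16 = 11.31 mm; A_we = 11.31 × 170 = 1923 mm².
Directional factor: 1.0 + 0.5 sin^1.5(90°) = 1.5.
F_nw = 0.6 × 480 × 1.5 = 432 MPa.
φR_n = 0.75 × 432 × 1923 × 10⁻³ = 623.1 kN.

φR_n ≈ 623 kN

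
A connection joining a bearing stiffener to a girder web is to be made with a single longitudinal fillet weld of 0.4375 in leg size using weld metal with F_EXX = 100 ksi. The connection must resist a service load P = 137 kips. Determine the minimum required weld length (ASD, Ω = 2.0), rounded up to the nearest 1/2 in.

Throat t_e = 0.707 × 0.4375 = 0.3093 in.
r_n/Ω = (0.6 × 100 × 0.3093) / 2.0 = 9.279 kip/in.
L_req = P / (r_n/Ω) = 137 / 9.279 = 14.76 in total.
Round up → use L = 15 in.

L = 15 in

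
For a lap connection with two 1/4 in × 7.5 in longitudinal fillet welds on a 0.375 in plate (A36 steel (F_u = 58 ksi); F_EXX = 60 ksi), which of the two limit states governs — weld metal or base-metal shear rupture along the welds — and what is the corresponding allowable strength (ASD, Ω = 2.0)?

t_e = 0.707 × 0.25 = 0.1767 in; L = 15 in.
Weld metal: R_n/Ω = (1/2.0) × 0.6 × 60 × 0.1767 × 15 = 47.72 kips.
Base metal (shear rupture): R_n/Ω = (1/2.0) × 0.6 × 58 × 0.375 × 15 = 97.87 kips.
Governing: weld metal.

R_n/Ω ≈ 47.7 kips (weld metal governs)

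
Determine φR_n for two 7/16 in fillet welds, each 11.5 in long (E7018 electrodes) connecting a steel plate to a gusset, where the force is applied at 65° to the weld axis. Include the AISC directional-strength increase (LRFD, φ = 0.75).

E70XX → F_EXX = 70 ksi.
t_e = 0.707 × 0.4375 = 0.3093 in; A_we = 0.3093 × 23 = 7.114 in².
Directional factor: 1.0 + 0.5 sin^1.5(65°) = 1.431.
F_nw = 0.6 × 70 × 1.431 = 60.12 ksi.
φR_n = 0.75 × 60.12 × 7.114 = 320.8 kip.

φR_n ≈ 321 kip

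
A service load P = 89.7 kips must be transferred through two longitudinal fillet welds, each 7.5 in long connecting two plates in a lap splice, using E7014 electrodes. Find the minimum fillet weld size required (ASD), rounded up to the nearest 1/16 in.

E70XX → F_EXX = 70 ksi.
Total weld length L = 15 in.
Required throat t_e = P × Ω / (0.6 F_EXX × L) = 89.7 × 2.0 / (0.6 × 70 × 15) = 0.2848 in.
Required leg w = t_e / 0.707 = 0.4028 in → use 7/16 in.

w = 7/16 in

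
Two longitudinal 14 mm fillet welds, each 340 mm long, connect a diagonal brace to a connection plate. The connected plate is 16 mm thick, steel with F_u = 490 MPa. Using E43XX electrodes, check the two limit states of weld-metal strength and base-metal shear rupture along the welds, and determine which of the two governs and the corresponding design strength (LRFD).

E43XX → F_EXX = 430 MPa.
t_e = 0.707 × 14 = 9.898 mm; L = 680 mm.
Weld metal: φR_n = 0.75 × 0.6 × 430 × 9.898 × 680 × 10⁻³ = 1302 kN.
Base metal (shear rupture): φR_n = 0.75 × 0.6 × 490 × 16 × 680 × 10⁻³ = 2399 kN.
Governing: weld metal.

φR_n ≈ 1300 kN (weld metal governs)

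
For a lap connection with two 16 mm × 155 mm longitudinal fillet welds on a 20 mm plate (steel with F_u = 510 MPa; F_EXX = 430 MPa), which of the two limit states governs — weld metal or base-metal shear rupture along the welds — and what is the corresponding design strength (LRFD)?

t_e = 0.707 × 16 = 11.31 mm; L = 310 mm.
Weld metal: φR_n = 0.75 × 0.6 × 430 × 11.31 × 310 × 10⁻³ = 678.6 kN.
Base metal (shear rupture): φR_n = 0.75 × 0.6 × 510 × 20 × 310 × 10⁻³ = 1423 kN.
Governing: weld metal.

φR_n ≈ 679 kN (weld metal governs)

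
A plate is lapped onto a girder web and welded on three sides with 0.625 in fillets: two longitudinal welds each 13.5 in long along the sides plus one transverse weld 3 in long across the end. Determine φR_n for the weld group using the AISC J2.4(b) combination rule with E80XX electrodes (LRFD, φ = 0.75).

φR_n ≈ 477 kips

E80XX → F_EXX = 80 ksi.
t_e = 0.707 × 0.625 = 0.4419 in.
R_nwl = 0.6 × 80 × 0.4419 × 27 = 572.7 kips (longitudinal, 2 welds).
R_nwt = 0.6 × 80 × 0.4419 × 3 = 63.63 kips (transverse, base value).
(i) R_nwl + R_nwt = 636.3 kips; (ii) 0.85 R_nwl + 1.5 R_nwt = 582.2 kips.
R_n = max = 636.3 kips [governs: (i)]; φR_n = 477.2 kips.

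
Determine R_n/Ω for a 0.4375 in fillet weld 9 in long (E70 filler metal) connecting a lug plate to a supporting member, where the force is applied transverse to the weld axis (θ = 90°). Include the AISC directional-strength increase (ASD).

E70XX → F_EXX = 70 ksi.
t_e = 0.707 × 0.4375 = 0.3093 in; A_we = 0.3093 × 9 = 2.784 in².
Directional factor: 1.0 + 0.5 sin^1.5(90°) = 1.5.
F_nw = 0.6 × 70 × 1.5 = 63 ksi.
R_n/Ω = (63 × 2.784) / 2.0 = 87.69 kip.

R_n/Ω ≈ 87.7 kip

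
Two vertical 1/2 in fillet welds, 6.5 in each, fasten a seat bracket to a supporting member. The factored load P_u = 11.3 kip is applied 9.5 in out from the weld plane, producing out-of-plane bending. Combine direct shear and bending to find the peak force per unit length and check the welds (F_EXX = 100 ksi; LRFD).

f_max ≈ 7.67 kip/in; adequate

L_w = 2 × 6.5 = 13 in; section modulus (unit throat) S = 2 × L²/6 = 14.08 in².
Direct shear f_v = P/L_w = 11.3/13 = 0.8692 kip/in.
Moment M = P × e = 11.3 × 9.5 = 107.35 kip·in; bending f_b = M/S = 7.622 kip/in.
f_max = √(f_v² + f_b²) = √(0.8692² + 7.622²) = 7.672 kip/in.
φr_n = 0.75 × 0.6 × 100 × (0.707 × 0.5) = 15.91 kip/in → adequate.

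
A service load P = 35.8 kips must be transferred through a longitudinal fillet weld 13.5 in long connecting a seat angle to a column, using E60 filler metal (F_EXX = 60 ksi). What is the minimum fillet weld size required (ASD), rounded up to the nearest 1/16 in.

w = 1/4 in

Total weld length L = 13.5 in.
Required throat t_e = P × Ω / (0.6 F_EXX × L) = 35.8 × 2.0 / (0.6 × 60 × 13.5) = 0.1473 in.
Required leg w = t_e / 0.707 = 0.2084 in → use 1/4 in.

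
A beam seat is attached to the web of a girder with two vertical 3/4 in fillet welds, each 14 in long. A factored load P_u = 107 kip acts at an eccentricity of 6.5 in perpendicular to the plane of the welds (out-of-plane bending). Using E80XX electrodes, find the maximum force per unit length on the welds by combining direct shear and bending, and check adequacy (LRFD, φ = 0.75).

f_max ≈ 11.3 kip/in; adequate

E80XX → F_EXX = 80 ksi.
L_w = 2 × 14 = 28 in; section modulus (unit throat) S = 2 × L²/6 = 65.33 in².
Direct shear f_v = P/L_w = 107/28 = 3.821 kip/in.
Moment M = P × e = 107 × 6.5 = 695.5 kip·in; bending f_b = M/S = 10.65 kip/in.
f_max = √(f_v² + f_b²) = √(3.821² + 10.65²) = 11.31 kip/in.
φr_n = 0.75 × 0.6 × 80 × (0.707 × 0.75) = 19.09 kip/in → adequate.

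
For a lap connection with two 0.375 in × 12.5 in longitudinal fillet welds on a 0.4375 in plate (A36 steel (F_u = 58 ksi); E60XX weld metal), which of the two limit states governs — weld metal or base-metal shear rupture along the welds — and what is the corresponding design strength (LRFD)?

E60XX → F_EXX = 60 ksi.
t_e = 0.707 × 0.375 = 0.2651 in; L = 25 in.
Weld metal: φR_n = 0.75 × 0.6 × 60 × 0.2651 × 25 = 179 kip.
Base metal (shear rupture): φR_n = 0.75 × 0.6 × 58 × 0.4375 × 25 = 285.5 kip.
Governing: weld metal.

φR_n ≈ 179 kip (weld metal governs)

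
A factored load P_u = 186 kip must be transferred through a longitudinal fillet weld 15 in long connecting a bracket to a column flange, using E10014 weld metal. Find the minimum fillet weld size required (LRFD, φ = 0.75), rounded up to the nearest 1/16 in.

w = 7/16 in

E100XX → F_EXX = 100 ksi.
Total weld length L = 15 in.
Required throat t_e = P_u / (φ × 0.6 F_EXX × L) = 186 / (0.75 × 0.6 × 100 × 15) = 0.2756 in.
Required leg w = t_e / 0.707 = 0.3898 in → use 7/16 in.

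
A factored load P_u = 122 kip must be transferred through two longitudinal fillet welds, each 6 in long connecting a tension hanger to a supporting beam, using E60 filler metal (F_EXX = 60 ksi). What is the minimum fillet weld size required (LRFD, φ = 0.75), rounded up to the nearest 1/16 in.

Total weld length L = 12 in.
Required throat t_e = P_u / (φ × 0.6 F_EXX × L) = 122 / (0.75 × 0.6 × 60 × 12) = 0.3765 in.
Required leg w = t_e / 0.707 = 0.5326 in → use 9/16 in.

w = 9/16 in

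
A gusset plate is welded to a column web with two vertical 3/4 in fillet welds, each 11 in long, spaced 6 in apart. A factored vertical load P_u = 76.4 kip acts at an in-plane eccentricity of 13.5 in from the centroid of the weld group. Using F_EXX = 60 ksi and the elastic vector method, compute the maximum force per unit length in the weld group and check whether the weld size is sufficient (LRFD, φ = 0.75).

Total weld length L_w = 22 in. Treat welds as unit-width lines.
Polar moment about centroid: J = 2[d³/12 + d(b/2)²] = 2[11³/12 + 11×3²] = 419.8 in³.
Direct shear f_v = P/L_w = 76.4 / 22 = 3.473 kip/in (vertical).
Torsion M = P·e = 76.4 × 13.5 = 1031.4 kip·in.
Critical point at (x, y) = (3, 5.5) from centroid. f_tx = M·y/J = 13.51 kip/in; f_ty = M·x/J = 7.37 kip/in.
Resultant f_max = √[f_tx² + (f_v + f_ty)²] = √[13.51² + (3.473 + 7.37)²] = 17.32 kip/in.
Capacity per unit length: φr_n = 0.75 × 0.6 × 60 × (0.707 × 0.75) = 14.32 kip/in.
17.32 > 14.32 → NOT adequate.

f_max ≈ 17.3 kip/in; NOT adequate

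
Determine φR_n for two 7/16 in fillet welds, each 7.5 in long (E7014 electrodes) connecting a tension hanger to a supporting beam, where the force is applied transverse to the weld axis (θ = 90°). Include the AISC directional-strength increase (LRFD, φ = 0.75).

E70XX → F_EXX = 70 ksi.
t_e = 0.707 × 0.4375 = 0.3093 in; A_we = 0.3093 × 15 = 4.64 in².
Directional factor: 1.0 + 0.5 sin^1.5(90°) = 1.5.
F_nw = 0.6 × 70 × 1.5 = 63 ksi.
φR_n = 0.75 × 63 × 4.64 = 219.2 kip.

φR_n ≈ 219 kip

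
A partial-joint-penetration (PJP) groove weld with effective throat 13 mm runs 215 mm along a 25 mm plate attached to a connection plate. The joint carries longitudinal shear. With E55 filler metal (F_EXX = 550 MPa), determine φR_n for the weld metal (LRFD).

Effective throat (given) t_e = 13 mm.
A_we = 13 × 215 = 2795 mm².
F_nw = 0.6 F_EXX = 330 MPa.
φR_n = 0.75 × 330 × 2795 × 10⁻³ = 691.8 kN.

φR_n ≈ 692 kN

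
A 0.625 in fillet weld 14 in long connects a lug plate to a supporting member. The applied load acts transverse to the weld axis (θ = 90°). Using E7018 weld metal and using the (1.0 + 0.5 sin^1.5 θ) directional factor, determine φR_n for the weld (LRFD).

E70XX → F_EXX = 70 ksi.
t_e = 0.707 × 0.625 = 0.4419 in; A_we = 0.4419 × 14 = 6.186 in².
Directional factor: 1.0 + 0.5 sin^1.5(90°) = 1.5.
F_nw = 0.6 × 70 × 1.5 = 63 ksi.
φR_n = 0.75 × 63 × 6.186 = 292.3 kip.

φR_n ≈ 292 kip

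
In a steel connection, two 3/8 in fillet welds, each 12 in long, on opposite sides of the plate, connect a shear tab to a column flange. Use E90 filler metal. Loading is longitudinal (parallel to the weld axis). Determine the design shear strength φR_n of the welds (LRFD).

φR_n ≈ 258 kip

E90XX → F_EXX = 90 ksi.
Effective throat t_e = 0.707 × 0.375 = 0.2651 in.
Total length L = 24 in; A_we = 0.2651 × 24 = 6.363 in².
F_nw = 0.6 F_EXX = 0.6 × 90 = 54 ksi.
φR_n = 0.75 × 54 × 6.363 = 257.7 kip.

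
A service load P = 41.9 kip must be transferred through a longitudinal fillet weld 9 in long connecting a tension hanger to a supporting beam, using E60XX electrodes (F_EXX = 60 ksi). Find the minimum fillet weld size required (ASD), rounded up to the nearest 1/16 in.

w = 3/8 in

Total weld length L = 9 in.
Required throat t_e = P × Ω / (0.6 F_EXX × L) = 41.9 × 2.0 / (0.6 × 60 × 9) = 0.2586 in.
Required leg w = t_e / 0.707 = 0.3658 in → use 3/8 in.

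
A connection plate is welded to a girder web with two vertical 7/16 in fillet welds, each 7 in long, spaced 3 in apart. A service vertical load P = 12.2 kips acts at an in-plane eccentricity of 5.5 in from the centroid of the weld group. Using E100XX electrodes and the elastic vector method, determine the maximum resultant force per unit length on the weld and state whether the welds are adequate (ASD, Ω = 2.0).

f_max ≈ 3.32 kip/in; adequate

E100XX → F_EXX = 100 ksi.
Total weld length L_w = 14 in. Treat welds as unit-width lines.
Polar moment about centroid: J = 2[d³/12 + d(b/2)²] = 2[7³/12 + 7×1.5²] = 88.67 in³.
Direct shear f_v = P/L_w = 12.2 / 14 = 0.8714 kip/in (vertical).
Torsion M = P·e = 12.2 × 5.5 = 67.1 kip·in.
Critical point at (x, y) = (1.5, 3.5) from centroid. f_tx = M·y/J = 2.649 kip/in; f_ty = M·x/J = 1.135 kip/in.
Resultant f_max = √[f_tx² + (f_v + f_ty)²] = √[2.649² + (0.8714 + 1.135)²] = 3.323 kip/in.
Capacity per unit length: r_n/Ω = (1/2.0) × 0.6 × 100 × (0.707 × 0.4375) = 9.279 kip/in.
3.323 ≤ 9.279 → adequate.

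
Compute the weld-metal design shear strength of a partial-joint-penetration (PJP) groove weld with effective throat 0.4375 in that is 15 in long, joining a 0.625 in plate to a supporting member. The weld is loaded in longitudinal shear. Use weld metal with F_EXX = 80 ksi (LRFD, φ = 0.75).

φR_n ≈ 236 kips

Effective throat (given) t_e = 0.4375 in.
A_we = 0.4375 × 15 = 6.562 in².
F_nw = 0.6 F_EXX = 48 ksi.
φR_n = 0.75 × 48 × 6.562 = 236.2 kips.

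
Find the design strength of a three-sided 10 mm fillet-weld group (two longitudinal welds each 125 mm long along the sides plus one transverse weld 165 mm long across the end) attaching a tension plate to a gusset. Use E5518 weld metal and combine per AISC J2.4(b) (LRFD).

E55XX → F_EXX = 550 MPa.
t_e = 0.707 × 10 = 7.07 mm.
R_nwl = 0.6 × 550 × 7.07 × 250 × 10⁻³ = 583.3 kN (longitudinal, 2 welds).
R_nwt = 0.6 × 550 × 7.07 × 165 × 10⁻³ = 385 kN (transverse, base value).
(i) R_nwl + R_nwt = 968.2 kN; (ii) 0.85 R_nwl + 1.5 R_nwt = 1073 kN.
R_n = max = 1073 kN [governs: (ii)]; φR_n = 804.9 kN.

φR_n ≈ 805 kN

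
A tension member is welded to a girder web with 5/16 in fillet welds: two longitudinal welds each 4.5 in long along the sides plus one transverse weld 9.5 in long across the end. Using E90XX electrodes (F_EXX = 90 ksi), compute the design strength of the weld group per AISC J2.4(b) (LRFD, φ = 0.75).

t_e = 0.707 × 0.3125 = 0.2209 in.
R_nwl = 0.6 × 90 × 0.2209 × 9 = 107.4 kip (longitudinal, 2 welds).
R_nwt = 0.6 × 90 × 0.2209 × 9.5 = 113.3 kip (transverse, base value).
(i) R_nwl + R_nwt = 220.7 kip; (ii) 0.85 R_nwl + 1.5 R_nwt = 261.3 kip.
R_n = max = 261.3 kip [governs: (ii)]; φR_n = 196 kip.

φR_n ≈ 196 kip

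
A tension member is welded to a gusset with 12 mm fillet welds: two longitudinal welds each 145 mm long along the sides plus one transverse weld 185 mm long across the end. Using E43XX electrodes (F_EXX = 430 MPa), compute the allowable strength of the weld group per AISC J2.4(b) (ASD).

R_n/Ω ≈ 573 kN

t_e = 0.707 × 12 = 8.484 mm.
R_nwl = 0.6 × 430 × 8.484 × 290 × 10⁻³ = 634.8 kN (longitudinal, 2 welds).
R_nwt = 0.6 × 430 × 8.484 × 185 × 10⁻³ = 404.9 kN (transverse, base value).
(i) R_nwl + R_nwt = 1040 kN; (ii) 0.85 R_nwl + 1.5 R_nwt = 1147 kN.
R_n = max = 1147 kN [governs: (ii)]; R_n/Ω = 573.5 kN.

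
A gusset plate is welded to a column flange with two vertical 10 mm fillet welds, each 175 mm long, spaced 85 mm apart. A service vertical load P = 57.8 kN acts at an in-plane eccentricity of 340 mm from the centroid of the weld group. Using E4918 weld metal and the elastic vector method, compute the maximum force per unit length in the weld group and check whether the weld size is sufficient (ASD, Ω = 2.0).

E49XX → F_EXX = 490 MPa.
Total weld length L_w = 350 mm. Treat welds as unit-width lines.
Polar moment about centroid: J = 2[d³/12 + d(b/2)²] = 2[175³/12 + 175×42.5²] = 1525000 mm³.
Direct shear f_v = P/L_w = 57.8×10³ / 350 = 165.1 N/mm (vertical).
Torsion M = P·e = 57.8×10³ × 340 = 19652000 N·mm.
Critical point at (x, y) = (42.5, 87.5) from centroid. f_tx = M·y/J = 1127 N/mm; f_ty = M·x/J = 547.5 N/mm.
Resultant f_max = √[f_tx² + (f_v + f_ty)²] = √[1127² + (165.1 + 547.5)²] = 1334 N/mm.
Capacity per unit length: r_n/Ω = (1/2.0) × 0.6 × 490 × (0.707 × 10) = 1039 N/mm.
1334 > 1039 → NOT adequate.

f_max ≈ 1330 N/mm; NOT adequate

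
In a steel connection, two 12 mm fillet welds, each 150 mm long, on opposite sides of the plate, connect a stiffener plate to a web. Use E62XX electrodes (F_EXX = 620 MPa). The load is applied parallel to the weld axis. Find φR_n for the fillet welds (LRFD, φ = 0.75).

φR_n ≈ 710 kN

Effective throat t_e = 0.707 × 12 = 8.484 mm.
Total length L = 300 mm; A_we = 8.484 × 300 = 2545 mm².
F_nw = 0.6 F_EXX = 0.6 × 620 = 372 MPa.
φR_n = 0.75 × 372 × 2545 × 10⁻³ = 710.1 kN.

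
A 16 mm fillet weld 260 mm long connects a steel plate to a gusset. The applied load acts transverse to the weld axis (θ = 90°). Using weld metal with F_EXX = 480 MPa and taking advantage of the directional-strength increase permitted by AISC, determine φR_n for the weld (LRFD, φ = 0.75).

φR_n ≈ 953 kN

t_e = 0.707 × 16 = 11.31 mm; A_we = 11.31 × 260 = 2941 mm².
Directional factor: 1.0 + 0.5 sin^1.5(90°) = 1.5.
F_nw = 0.6 × 480 × 1.5 = 432 MPa.
φR_n = 0.75 × 432 × 2941 × 10⁻³ = 952.9 kN.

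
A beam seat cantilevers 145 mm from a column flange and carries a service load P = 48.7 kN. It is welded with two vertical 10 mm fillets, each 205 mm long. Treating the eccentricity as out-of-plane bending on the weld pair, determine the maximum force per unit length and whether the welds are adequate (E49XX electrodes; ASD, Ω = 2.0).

f_max ≈ 518 N/mm; adequate

E49XX → F_EXX = 490 MPa.
L_w = 2 × 205 = 410 mm; section modulus (unit throat) S = 2 × L²/6 = 14010 mm².
Direct shear f_v = P/L_w = 48.7×10³/410 = 118.8 N/mm.
Moment M = P × e = 48.7×10³ × 145 = 7061500 N·mm; bending f_b = M/S = 504.1 N/mm.
f_max = √(f_v² + f_b²) = √(118.8² + 504.1²) = 517.9 N/mm.
r_n/Ω = (1/2.0) × 0.6 × 490 × (0.707 × 10) = 1039 N/mm → adequate.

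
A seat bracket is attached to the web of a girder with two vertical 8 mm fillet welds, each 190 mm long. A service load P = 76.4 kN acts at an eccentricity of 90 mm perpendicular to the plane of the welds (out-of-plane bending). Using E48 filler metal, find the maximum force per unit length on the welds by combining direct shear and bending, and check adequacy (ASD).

f_max ≈ 606 N/mm; adequate

E48XX → F_EXX = 480 MPa.
L_w = 2 × 190 = 380 mm; section modulus (unit throat) S = 2 × L²/6 = 12030 mm².
Direct shear f_v = P/L_w = 76.4×10³/380 = 201.1 N/mm.
Moment M = P × e = 76.4×10³ × 90 = 6876000 N·mm; bending f_b = M/S = 571.4 N/mm.
f_max = √(f_v² + f_b²) = √(201.1² + 571.4²) = 605.8 N/mm.
r_n/Ω = (1/2.0) × 0.6 × 480 × (0.707 × 8) = 814.5 N/mm → adequate.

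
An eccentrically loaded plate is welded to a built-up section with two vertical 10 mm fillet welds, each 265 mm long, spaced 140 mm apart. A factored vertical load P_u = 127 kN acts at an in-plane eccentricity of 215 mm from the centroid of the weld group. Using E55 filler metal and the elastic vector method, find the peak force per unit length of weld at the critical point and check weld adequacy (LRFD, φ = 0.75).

f_max ≈ 857 N/mm; adequate

E55XX → F_EXX = 550 MPa.
Total weld length L_w = 530 mm. Treat welds as unit-width lines.
Polar moment about centroid: J = 2[d³/12 + d(b/2)²] = 2[265³/12 + 265×70²] = 5699000 mm³.
Direct shear f_v = P/L_w = 127×10³ / 530 = 239.6 N/mm (vertical).
Torsion M = P·e = 127×10³ × 215 = 27305000 N·mm.
Critical point at (x, y) = (70, 132.5) from centroid. f_tx = M·y/J = 634.9 N/mm; f_ty = M·x/J = 335.4 N/mm.
Resultant f_max = √[f_tx² + (f_v + f_ty)²] = √[634.9² + (239.6 + 335.4)²] = 856.6 N/mm.
Capacity per unit length: φr_n = 0.75 × 0.6 × 550 × (0.707 × 10) = 1750 N/mm.
856.6 ≤ 1750 → adequate.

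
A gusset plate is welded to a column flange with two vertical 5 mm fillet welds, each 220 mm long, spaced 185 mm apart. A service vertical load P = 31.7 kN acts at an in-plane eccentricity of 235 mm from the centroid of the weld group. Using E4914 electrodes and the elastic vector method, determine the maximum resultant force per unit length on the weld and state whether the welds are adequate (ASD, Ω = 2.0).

f_max ≈ 246 N/mm; adequate

E49XX → F_EXX = 490 MPa.
Total weld length L_w = 440 mm. Treat welds as unit-width lines.
Polar moment about centroid: J = 2[d³/12 + d(b/2)²] = 2[220³/12 + 220×92.5²] = 5539000 mm³.
Direct shear f_v = P/L_w = 31.7×10³ / 440 = 72.05 N/mm (vertical).
Torsion M = P·e = 31.7×10³ × 235 = 7449500 N·mm.
Critical point at (x, y) = (92.5, 110) from centroid. f_tx = M·y/J = 147.9 N/mm; f_ty = M·x/J = 124.4 N/mm.
Resultant f_max = √[f_tx² + (f_v + f_ty)²] = √[147.9² + (72.05 + 124.4)²] = 245.9 N/mm.
Capacity per unit length: r_n/Ω = (1/2.0) × 0.6 × 490 × (0.707 × 5) = 519.6 N/mm.
245.9 ≤ 519.6 → adequate.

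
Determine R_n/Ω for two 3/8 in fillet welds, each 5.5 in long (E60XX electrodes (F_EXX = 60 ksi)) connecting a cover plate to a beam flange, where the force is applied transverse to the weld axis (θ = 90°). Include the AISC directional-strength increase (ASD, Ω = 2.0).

R_n/Ω ≈ 78.7 kip

t_e = 0.707 × 0.375 = 0.2651 in; A_we = 0.2651 × 11 = 2.916 in².
Directional factor: 1.0 + 0.5 sin^1.5(90°) = 1.5.
F_nw = 0.6 × 60 × 1.5 = 54 ksi.
R_n/Ω = (54 × 2.916) / 2.0 = 78.74 kip.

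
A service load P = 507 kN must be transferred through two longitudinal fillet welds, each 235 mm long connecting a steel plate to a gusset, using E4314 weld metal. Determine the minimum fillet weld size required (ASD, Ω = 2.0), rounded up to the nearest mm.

E43XX → F_EXX = 430 MPa.
Total weld length L = 470 mm.
Required throat t_e = P × Ω / (0.6 F_EXX × L) = 507 × 2.0 / (0.6 × 430 × 470 × 10⁻³) = 8.362 mm.
Required leg w = t_e / 0.707 = 11.83 mm → use 12 mm.

w = 12 mm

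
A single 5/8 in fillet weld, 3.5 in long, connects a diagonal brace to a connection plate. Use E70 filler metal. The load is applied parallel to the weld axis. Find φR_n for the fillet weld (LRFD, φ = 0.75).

φR_n ≈ 48.7 kip

E70XX → F_EXX = 70 ksi.
Effective throat t_e = 0.707 × 0.625 = 0.4419 in.
Total length L = 3.5 in; A_we = 0.4419 × 3.5 = 1.547 in².
F_nw = 0.6 F_EXX = 0.6 × 70 = 42 ksi.
φR_n = 0.75 × 42 × 1.547 = 48.72 kip.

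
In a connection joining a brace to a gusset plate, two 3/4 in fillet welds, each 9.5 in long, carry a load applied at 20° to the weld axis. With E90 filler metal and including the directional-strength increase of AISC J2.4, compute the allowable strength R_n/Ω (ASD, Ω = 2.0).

R_n/Ω ≈ 299 kips

E90XX → F_EXX = 90 ksi.
t_e = 0.707 × 0.75 = 0.5302 in; A_we = 0.5302 × 19 = 10.07 in².
Directional factor: 1.0 + 0.5 sin^1.5(20°) = 1.1.
F_nw = 0.6 × 90 × 1.1 = 59.4 ksi.
R_n/Ω = (59.4 × 10.07) / 2.0 = 299.2 kips.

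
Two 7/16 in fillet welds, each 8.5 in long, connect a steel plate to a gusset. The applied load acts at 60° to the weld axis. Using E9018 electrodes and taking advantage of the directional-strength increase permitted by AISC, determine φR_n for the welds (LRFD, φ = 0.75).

φR_n ≈ 299 kip

E90XX → F_EXX = 90 ksi.
t_e = 0.707 × 0.4375 = 0.3093 in; A_we = 0.3093 × 17 = 5.258 in².
Directional factor: 1.0 + 0.5 sin^1.5(60°) = 1.403.
F_nw = 0.6 × 90 × 1.403 = 75.76 ksi.
φR_n = 0.75 × 75.76 × 5.258 = 298.8 kip.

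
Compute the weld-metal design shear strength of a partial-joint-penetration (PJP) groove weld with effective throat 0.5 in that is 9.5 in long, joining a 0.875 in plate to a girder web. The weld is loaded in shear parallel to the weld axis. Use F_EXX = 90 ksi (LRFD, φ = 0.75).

Effective throat (given) t_e = 0.5 in.
A_we = 0.5 × 9.5 = 4.75 in².
F_nw = 0.6 F_EXX = 54 ksi.
φR_n = 0.75 × 54 × 4.75 = 192.4 kip.

φR_n ≈ 192 kip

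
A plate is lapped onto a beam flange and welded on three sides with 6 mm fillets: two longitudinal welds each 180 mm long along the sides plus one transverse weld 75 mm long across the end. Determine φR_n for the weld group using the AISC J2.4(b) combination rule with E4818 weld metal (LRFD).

φR_n ≈ 399 kN

E48XX → F_EXX = 480 MPa.
t_e = 0.707 × 6 = 4.242 mm.
R_nwl = 0.6 × 480 × 4.242 × 360 × 10⁻³ = 439.8 kN (longitudinal, 2 welds).
R_nwt = 0.6 × 480 × 4.242 × 75 × 10⁻³ = 91.63 kN (transverse, base value).
(i) R_nwl + R_nwt = 531.4 kN; (ii) 0.85 R_nwl + 1.5 R_nwt = 511.3 kN.
R_n = max = 531.4 kN [governs: (i)]; φR_n = 398.6 kN.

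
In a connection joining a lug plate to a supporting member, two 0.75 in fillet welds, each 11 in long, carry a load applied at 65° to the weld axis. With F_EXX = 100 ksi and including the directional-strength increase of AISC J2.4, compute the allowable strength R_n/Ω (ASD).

R_n/Ω ≈ 501 kips

t_e = 0.707 × 0.75 = 0.5302 in; A_we = 0.5302 × 22 = 11.67 in².
Directional factor: 1.0 + 0.5 sin^1.5(65°) = 1.431.
F_nw = 0.6 × 100 × 1.431 = 85.88 ksi.
R_n/Ω = (85.88 × 11.67) / 2.0 = 500.9 kips.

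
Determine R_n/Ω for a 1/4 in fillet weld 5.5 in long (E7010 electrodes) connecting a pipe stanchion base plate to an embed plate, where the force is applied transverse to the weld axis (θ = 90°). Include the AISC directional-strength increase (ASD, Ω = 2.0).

R_n/Ω ≈ 30.6 kips

E70XX → F_EXX = 70 ksi.
t_e = 0.707 × 0.25 = 0.1767 in; A_we = 0.1767 × 5.5 = 0.9721 in².
Directional factor: 1.0 + 0.5 sin^1.5(90°) = 1.5.
F_nw = 0.6 × 70 × 1.5 = 63 ksi.
R_n/Ω = (63 × 0.9721) / 2.0 = 30.62 kips.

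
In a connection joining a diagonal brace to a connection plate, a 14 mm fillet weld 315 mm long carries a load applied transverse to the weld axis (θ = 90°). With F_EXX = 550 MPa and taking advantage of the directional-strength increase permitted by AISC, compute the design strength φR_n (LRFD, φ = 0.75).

φR_n ≈ 1160 kN

t_e = 0.707 × 14 = 9.898 mm; A_we = 9.898 × 315 = 3118 mm².
Directional factor: 1.0 + 0.5 sin^1.5(90°) = 1.5.
F_nw = 0.6 × 550 × 1.5 = 495 MPa.
φR_n = 0.75 × 495 × 3118 × 10⁻³ = 1158 kN.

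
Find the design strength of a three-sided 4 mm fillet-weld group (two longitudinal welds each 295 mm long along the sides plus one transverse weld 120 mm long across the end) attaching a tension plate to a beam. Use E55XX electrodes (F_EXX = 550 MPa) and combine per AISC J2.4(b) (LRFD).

φR_n ≈ 497 kN

t_e = 0.707 × 4 = 2.828 mm.
R_nwl = 0.6 × 550 × 2.828 × 590 × 10⁻³ = 550.6 kN (longitudinal, 2 welds).
R_nwt = 0.6 × 550 × 2.828 × 120 × 10⁻³ = 112 kN (transverse, base value).
(i) R_nwl + R_nwt = 662.6 kN; (ii) 0.85 R_nwl + 1.5 R_nwt = 636 kN.
R_n = max = 662.6 kN [governs: (i)]; φR_n = 497 kN.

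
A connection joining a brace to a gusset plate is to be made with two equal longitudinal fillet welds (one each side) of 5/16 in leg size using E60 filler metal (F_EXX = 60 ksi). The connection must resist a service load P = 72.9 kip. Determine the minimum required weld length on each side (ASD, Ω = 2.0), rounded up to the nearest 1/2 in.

L = 9.5 in on each side

Throat t_e = 0.707 × 0.3125 = 0.2209 in.
r_n/Ω = (0.6 × 60 × 0.2209) / 2.0 = 3.977 kip/in.
L_req = P / (r_n/Ω) = 72.9 / 3.977 = 18.33 in total.
Per side: 18.33 / 2 = 9.165 in.
Round up → use L = 9.5 in on each side.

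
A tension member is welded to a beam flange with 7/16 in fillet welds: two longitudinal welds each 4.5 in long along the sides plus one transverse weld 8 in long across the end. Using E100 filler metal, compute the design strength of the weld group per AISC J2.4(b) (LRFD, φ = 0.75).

E100XX → F_EXX = 100 ksi.
t_e = 0.707 × 0.4375 = 0.3093 in.
R_nwl = 0.6 × 100 × 0.3093 × 9 = 167 kip (longitudinal, 2 welds).
R_nwt = 0.6 × 100 × 0.3093 × 8 = 148.5 kip (transverse, base value).
(i) R_nwl + R_nwt = 315.5 kip; (ii) 0.85 R_nwl + 1.5 R_nwt = 364.7 kip.
R_n = max = 364.7 kip [governs: (ii)]; φR_n = 273.5 kip.

φR_n ≈ 274 kip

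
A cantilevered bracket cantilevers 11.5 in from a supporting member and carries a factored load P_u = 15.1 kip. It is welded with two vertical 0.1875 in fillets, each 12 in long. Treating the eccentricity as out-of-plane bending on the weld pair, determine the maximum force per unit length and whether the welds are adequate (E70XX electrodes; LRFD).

E70XX → F_EXX = 70 ksi.
L_w = 2 × 12 = 24 in; section modulus (unit throat) S = 2 × L²/6 = 48 in².
Direct shear f_v = P/L_w = 15.1/24 = 0.6292 kip/in.
Moment M = P × e = 15.1 × 11.5 = 173.65 kip·in; bending f_b = M/S = 3.618 kip/in.
f_max = √(f_v² + f_b²) = √(0.6292² + 3.618²) = 3.672 kip/in.
φr_n = 0.75 × 0.6 × 70 × (0.707 × 0.1875) = 4.176 kip/in → adequate.

f_max ≈ 3.67 kip/in; adequate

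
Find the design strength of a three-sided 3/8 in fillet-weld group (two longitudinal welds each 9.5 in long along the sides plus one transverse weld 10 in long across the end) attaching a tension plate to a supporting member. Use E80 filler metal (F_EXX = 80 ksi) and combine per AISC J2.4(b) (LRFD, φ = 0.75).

φR_n ≈ 297 kips

t_e = 0.707 × 0.375 = 0.2651 in.
R_nwl = 0.6 × 80 × 0.2651 × 19 = 241.8 kips (longitudinal, 2 welds).
R_nwt = 0.6 × 80 × 0.2651 × 10 = 127.3 kips (transverse, base value).
(i) R_nwl + R_nwt = 369.1 kips; (ii) 0.85 R_nwl + 1.5 R_nwt = 396.4 kips.
R_n = max = 396.4 kips [governs: (ii)]; φR_n = 297.3 kips.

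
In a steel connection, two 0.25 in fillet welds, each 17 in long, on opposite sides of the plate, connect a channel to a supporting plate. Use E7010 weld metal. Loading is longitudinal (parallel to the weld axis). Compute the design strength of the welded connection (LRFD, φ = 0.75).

φR_n ≈ 189 kip

E70XX → F_EXX = 70 ksi.
Effective throat t_e = 0.707 × 0.25 = 0.1767 in.
Total length L = 34 in; A_we = 0.1767 × 34 = 6.01 in².
F_nw = 0.6 F_EXX = 0.6 × 70 = 42 ksi.
φR_n = 0.75 × 42 × 6.01 = 189.3 kip.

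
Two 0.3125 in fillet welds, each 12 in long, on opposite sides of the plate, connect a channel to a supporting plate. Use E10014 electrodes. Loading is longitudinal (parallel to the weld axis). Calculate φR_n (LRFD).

E100XX → F_EXX = 100 ksi.
Effective throat t_e = 0.707 × 0.3125 = 0.2209 in.
Total length L = 24 in; A_we = 0.2209 × 24 = 5.302 in².
F_nw = 0.6 F_EXX = 0.6 × 100 = 60 ksi.
φR_n = 0.75 × 60 × 5.302 = 238.6 kip.

φR_n ≈ 239 kip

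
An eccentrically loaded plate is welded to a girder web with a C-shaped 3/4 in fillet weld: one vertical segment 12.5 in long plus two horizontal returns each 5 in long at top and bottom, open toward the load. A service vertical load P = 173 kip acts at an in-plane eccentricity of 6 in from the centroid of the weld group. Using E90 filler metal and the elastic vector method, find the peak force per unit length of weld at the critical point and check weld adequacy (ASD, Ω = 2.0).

E90XX → F_EXX = 90 ksi.
Total weld length L_w = 22.5 in. Treat welds as unit-width lines.
Centroid: x̄ = 2×5×2.5 / 22.5 = 1.111 in from the vertical weld.
Polar moment about centroid: J = I_x + I_y = [12.5³/12 + 2×5×6.25²] + [12.5×1.111² + 2(5³/12 + 5×1.389²)] = 608.9 in³.
Direct shear f_v = P/L_w = 173 / 22.5 = 7.689 kip/in (vertical).
Torsion M = P·e = 173 × 6 = 1038 kip·in.
Critical point at (x, y) = (3.889, 6.25) from centroid. f_tx = M·y/J = 10.65 kip/in; f_ty = M·x/J = 6.629 kip/in.
Resultant f_max = √[f_tx² + (f_v + f_ty)²] = √[10.65² + (7.689 + 6.629)²] = 17.85 kip/in.
Capacity per unit length: r_n/Ω = (1/2.0) × 0.6 × 90 × (0.707 × 0.75) = 14.32 kip/in.
17.85 > 14.32 → NOT adequate.

f_max ≈ 17.8 kip/in; NOT adequate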